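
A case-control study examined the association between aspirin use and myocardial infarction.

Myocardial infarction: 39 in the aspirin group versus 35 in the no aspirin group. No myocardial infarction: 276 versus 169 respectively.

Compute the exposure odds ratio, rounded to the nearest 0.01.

From the description: a = 39, b = 276, c = 35, d = 169.
OR = (a·d)/(b·c) = (39 × 169) / (276 × 35) = 6591 / 9660 = 0.68230
Exposure is associated with lower odds of myocardial infarction (OR = 0.68 < 1).

0.68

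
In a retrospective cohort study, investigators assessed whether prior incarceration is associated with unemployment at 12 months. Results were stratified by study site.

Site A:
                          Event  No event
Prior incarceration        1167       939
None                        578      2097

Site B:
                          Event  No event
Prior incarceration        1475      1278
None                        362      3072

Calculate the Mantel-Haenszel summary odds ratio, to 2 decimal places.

6.61

OR_MH = Σ(aᵢdᵢ/nᵢ) / Σ(bᵢcᵢ/nᵢ), where nᵢ is the stratum total.
Stratum 1 (Site A): n = 4781; a·d/n = 1167·2097/4781 = 511.8592; b·c/n = 939·578/4781 = 113.5206
Stratum 2 (Site B): n = 6187; a·d/n = 1475·3072/6187 = 732.3743; b·c/n = 1278·362/6187 = 74.7755
OR_MH = (511.8592 + 732.3743) / (113.5206 + 74.7755) = 1244.2336 / 188.2961 = 6.60786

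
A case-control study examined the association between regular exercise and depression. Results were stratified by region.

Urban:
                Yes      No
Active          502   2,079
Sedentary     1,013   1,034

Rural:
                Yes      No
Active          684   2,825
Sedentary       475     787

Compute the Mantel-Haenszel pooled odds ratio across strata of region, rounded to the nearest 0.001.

OR_MH = Σ(aᵢdᵢ/nᵢ) / Σ(bᵢcᵢ/nᵢ), where nᵢ is the stratum total.
Stratum 1 (Urban): n = 4628; a·d/n = 502·1034/4628 = 112.1582; b·c/n = 2079·1013/4628 = 455.0620
Stratum 2 (Rural): n = 4771; a·d/n = 684·787/4771 = 112.8292; b·c/n = 2825·475/4771 = 281.2565
OR_MH = (112.1582 + 112.8292) / (455.0620 + 281.2565) = 224.9873 / 736.3186 = 0.30556

0.306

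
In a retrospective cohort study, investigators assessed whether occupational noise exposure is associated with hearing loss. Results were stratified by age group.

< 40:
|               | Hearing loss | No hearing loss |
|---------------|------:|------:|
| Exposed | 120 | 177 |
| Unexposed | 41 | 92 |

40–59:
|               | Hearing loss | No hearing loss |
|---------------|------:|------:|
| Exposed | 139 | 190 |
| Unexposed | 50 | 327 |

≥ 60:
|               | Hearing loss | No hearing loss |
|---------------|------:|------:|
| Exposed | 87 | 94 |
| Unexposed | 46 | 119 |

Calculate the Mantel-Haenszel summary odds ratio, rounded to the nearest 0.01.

OR_MH = Σ(aᵢdᵢ/nᵢ) / Σ(bᵢcᵢ/nᵢ), where nᵢ is the stratum total.
Stratum 1 (< 40): n = 430; a·d/n = 120·92/430 = 25.6744; b·c/n = 177·41/430 = 16.8767
Stratum 2 (40–59): n = 706; a·d/n = 139·327/706 = 64.3810; b·c/n = 190·50/706 = 13.4561
Stratum 3 (≥ 60): n = 346; a·d/n = 87·119/346 = 29.9220; b·c/n = 94·46/346 = 12.4971
OR_MH = (25.6744 + 64.3810 + 29.9220) / (16.8767 + 13.4561 + 12.4971) = 119.9774 / 42.8299 = 2.80125

2.80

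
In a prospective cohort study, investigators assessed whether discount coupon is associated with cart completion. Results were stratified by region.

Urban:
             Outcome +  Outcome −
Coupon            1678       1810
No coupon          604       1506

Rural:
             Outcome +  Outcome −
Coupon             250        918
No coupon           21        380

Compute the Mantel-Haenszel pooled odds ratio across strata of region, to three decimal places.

2.466

OR_MH = Σ(aᵢdᵢ/nᵢ) / Σ(bᵢcᵢ/nᵢ), where nᵢ is the stratum total.
Stratum 1 (Urban): n = 5598; a·d/n = 1678·1506/5598 = 451.4234; b·c/n = 1810·604/5598 = 195.2912
Stratum 2 (Rural): n = 1569; a·d/n = 250·380/1569 = 60.5481; b·c/n = 918·21/1569 = 12.2868
OR_MH = (451.4234 + 60.5481) / (195.2912 + 12.2868) = 511.9715 / 207.5780 = 2.46641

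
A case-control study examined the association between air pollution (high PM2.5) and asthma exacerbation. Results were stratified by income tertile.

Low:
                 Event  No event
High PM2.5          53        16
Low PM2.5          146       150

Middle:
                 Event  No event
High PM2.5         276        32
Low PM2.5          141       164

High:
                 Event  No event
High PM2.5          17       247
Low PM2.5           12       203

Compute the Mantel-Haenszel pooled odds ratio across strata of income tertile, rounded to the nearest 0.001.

5.155

OR_MH = Σ(aᵢdᵢ/nᵢ) / Σ(bᵢcᵢ/nᵢ), where nᵢ is the stratum total.
Stratum 1 (Low): n = 365; a·d/n = 53·150/365 = 21.7808; b·c/n = 16·146/365 = 6.4000
Stratum 2 (Middle): n = 613; a·d/n = 276·164/613 = 73.8401; b·c/n = 32·141/613 = 7.3605
Stratum 3 (High): n = 479; a·d/n = 17·203/479 = 7.2046; b·c/n = 247·12/479 = 6.1879
OR_MH = (21.7808 + 73.8401 + 7.2046) / (6.4000 + 7.3605 + 6.1879) = 102.8255 / 19.9484 = 5.15457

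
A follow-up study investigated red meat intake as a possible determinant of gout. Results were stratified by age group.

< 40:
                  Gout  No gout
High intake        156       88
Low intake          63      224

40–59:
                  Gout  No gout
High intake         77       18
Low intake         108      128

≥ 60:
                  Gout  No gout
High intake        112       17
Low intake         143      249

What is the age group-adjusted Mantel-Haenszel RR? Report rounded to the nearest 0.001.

2.344

RR_MH = Σ(aᵢ·n₀ᵢ/nᵢ) / Σ(cᵢ·n₁ᵢ/nᵢ), with n₁ᵢ = aᵢ+bᵢ (exposed), n₀ᵢ = cᵢ+dᵢ (unexposed), nᵢ = n₁ᵢ+n₀ᵢ.
Stratum 1 (< 40): n₁ = 244, n₀ = 287, n = 531; a·n₀/n = 156·287/531 = 84.3164; c·n₁/n = 63·244/531 = 28.9492
Stratum 2 (40–59): n₁ = 95, n₀ = 236, n = 331; a·n₀/n = 77·236/331 = 54.9003; c·n₁/n = 108·95/331 = 30.9970
Stratum 3 (≥ 60): n₁ = 129, n₀ = 392, n = 521; a·n₀/n = 112·392/521 = 84.2687; c·n₁/n = 143·129/521 = 35.4069
RR_MH = (84.3164 + 54.9003 + 84.2687) / (28.9492 + 30.9970 + 35.4069) = 223.4854 / 95.3530 = 2.34377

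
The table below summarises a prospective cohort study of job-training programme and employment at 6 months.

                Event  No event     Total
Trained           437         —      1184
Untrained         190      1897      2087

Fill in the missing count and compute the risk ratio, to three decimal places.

The missing cell is in the exposed row: 1184 − 437 = 747.
So a = 437, b = 747, c = 190, d = 1897.
RR = [a/(a+b)] / [c/(c+d)] = (437/1184) / (190/2087) = 0.36909/0.09104 = 4.05414

4.054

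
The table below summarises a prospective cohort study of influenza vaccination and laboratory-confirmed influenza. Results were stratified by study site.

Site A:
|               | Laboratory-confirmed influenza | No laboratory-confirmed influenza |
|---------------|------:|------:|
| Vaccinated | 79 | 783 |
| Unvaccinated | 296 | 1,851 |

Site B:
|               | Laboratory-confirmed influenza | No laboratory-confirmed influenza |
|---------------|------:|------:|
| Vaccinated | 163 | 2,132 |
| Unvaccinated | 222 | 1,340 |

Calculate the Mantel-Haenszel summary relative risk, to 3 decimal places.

0.564

RR_MH = Σ(aᵢ·n₀ᵢ/nᵢ) / Σ(cᵢ·n₁ᵢ/nᵢ), with n₁ᵢ = aᵢ+bᵢ (exposed), n₀ᵢ = cᵢ+dᵢ (unexposed), nᵢ = n₁ᵢ+n₀ᵢ.
Stratum 1 (Site A): n₁ = 862, n₀ = 2147, n = 3009; a·n₀/n = 79·2147/3009 = 56.3686; c·n₁/n = 296·862/3009 = 84.7963
Stratum 2 (Site B): n₁ = 2295, n₀ = 1562, n = 3857; a·n₀/n = 163·1562/3857 = 66.0114; c·n₁/n = 222·2295/3857 = 132.0949
RR_MH = (56.3686 + 66.0114) / (84.7963 + 132.0949) = 122.3800 / 216.8912 = 0.56425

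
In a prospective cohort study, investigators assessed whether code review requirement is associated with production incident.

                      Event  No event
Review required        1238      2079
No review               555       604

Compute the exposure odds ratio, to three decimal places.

0.648

Cells: a = 1238, b = 2079, c = 555, d = 604.
OR = (a·d)/(b·c) = (1238 × 604) / (2079 × 555) = 747752 / 1153845 = 0.64805
Exposure is associated with lower odds of production incident (OR = 0.65 < 1).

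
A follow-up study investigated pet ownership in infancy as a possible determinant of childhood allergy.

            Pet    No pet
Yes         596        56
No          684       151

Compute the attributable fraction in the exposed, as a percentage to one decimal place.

Reading the table with exposure as columns: a = 596 (Pet, case), b = 684 (Pet, non-case), c = 56 (No pet, case), d = 151.
Risk in exposed = 596/1280 = 0.46563; risk in unexposed = 56/207 = 0.27053.
RR = 0.46563/0.27053 = 1.72115
AR% = (RR − 1)/RR × 100 = (1.72115 − 1)/1.72115 × 100 = 41.8993%

41.9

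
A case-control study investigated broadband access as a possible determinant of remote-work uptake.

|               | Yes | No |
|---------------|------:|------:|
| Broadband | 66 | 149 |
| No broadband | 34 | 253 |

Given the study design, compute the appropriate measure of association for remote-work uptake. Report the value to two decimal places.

Cells: a = 66, b = 149, c = 34, d = 253.
This is a case-control study: participants were sampled on outcome status, so risks in the source population cannot be estimated directly — relative risk is not valid here. The odds ratio is the appropriate measure.
OR = (a·d)/(b·c) = (66 × 253) / (149 × 34) = 16698 / 5066 = 3.29609

3.30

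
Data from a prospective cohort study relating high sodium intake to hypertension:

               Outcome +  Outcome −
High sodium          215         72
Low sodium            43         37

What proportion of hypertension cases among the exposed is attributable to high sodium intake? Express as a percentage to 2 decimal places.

28.25

Cells: a = 215, b = 72, c = 43, d = 37.
Risk in exposed = 215/287 = 0.74913; risk in unexposed = 43/80 = 0.53750.
RR = 0.74913/0.53750 = 1.39373
AR% = (RR − 1)/RR × 100 = (1.39373 − 1)/1.39373 × 100 = 28.2500%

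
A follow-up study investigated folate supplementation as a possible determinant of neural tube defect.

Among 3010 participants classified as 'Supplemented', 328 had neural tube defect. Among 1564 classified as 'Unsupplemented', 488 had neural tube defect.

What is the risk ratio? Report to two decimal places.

From the description: a = 328, b = 2682, c = 488, d = 1076.
Risk in exposed = 328/3010 = 0.10897; risk in unexposed = 488/1564 = 0.31202.
RR = 0.10897 / 0.31202 = 0.34924
The risk is 65% lower among the exposed than among the unexposed.

0.35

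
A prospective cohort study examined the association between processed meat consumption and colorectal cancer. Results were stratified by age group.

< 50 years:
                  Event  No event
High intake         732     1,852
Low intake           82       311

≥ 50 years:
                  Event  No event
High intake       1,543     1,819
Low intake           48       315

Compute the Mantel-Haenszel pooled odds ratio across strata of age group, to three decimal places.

OR_MH = Σ(aᵢdᵢ/nᵢ) / Σ(bᵢcᵢ/nᵢ), where nᵢ is the stratum total.
Stratum 1 (< 50 years): n = 2977; a·d/n = 732·311/2977 = 76.4703; b·c/n = 1852·82/2977 = 51.0124
Stratum 2 (≥ 50 years): n = 3725; a·d/n = 1543·315/3725 = 130.4819; b·c/n = 1819·48/3725 = 23.4395
OR_MH = (76.4703 + 130.4819) / (51.0124 + 23.4395) = 206.9522 / 74.4519 = 2.77968

2.780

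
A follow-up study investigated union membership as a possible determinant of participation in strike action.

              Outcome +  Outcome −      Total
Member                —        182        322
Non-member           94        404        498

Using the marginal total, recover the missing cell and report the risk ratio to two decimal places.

2.30

The missing cell is in the exposed row: 322 − 182 = 140.
So a = 140, b = 182, c = 94, d = 404.
RR = [a/(a+b)] / [c/(c+d)] = (140/322) / (94/498) = 0.43478/0.18876 = 2.30342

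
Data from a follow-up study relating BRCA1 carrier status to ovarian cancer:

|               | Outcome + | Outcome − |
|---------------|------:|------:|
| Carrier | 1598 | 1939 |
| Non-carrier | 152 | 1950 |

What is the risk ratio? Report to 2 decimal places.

6.25

Cells: a = 1598, b = 1939, c = 152, d = 1950.
Risk in exposed = 1598/3537 = 0.45180; risk in unexposed = 152/2102 = 0.07231.
RR = 0.45180 / 0.07231 = 6.24785
The risk among the exposed is 6.25 times that among the unexposed.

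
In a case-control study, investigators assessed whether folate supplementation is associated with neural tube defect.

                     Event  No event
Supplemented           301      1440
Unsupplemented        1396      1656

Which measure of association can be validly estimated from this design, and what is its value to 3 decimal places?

Cells: a = 301, b = 1440, c = 1396, d = 1656.
This is a case-control study: participants were sampled on outcome status, so risks in the source population cannot be estimated directly — relative risk is not valid here. The odds ratio is the appropriate measure.
OR = (a·d)/(b·c) = (301 × 1656) / (1440 × 1396) = 498456 / 2010240 = 0.24796

0.248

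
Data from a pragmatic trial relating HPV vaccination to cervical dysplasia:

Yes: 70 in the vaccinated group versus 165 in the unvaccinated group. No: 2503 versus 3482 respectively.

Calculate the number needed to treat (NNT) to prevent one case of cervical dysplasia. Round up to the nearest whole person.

56

Risk in treated group = 70/2573 = 0.02721; risk in control = 165/3647 = 0.04524.
Absolute risk reduction = 0.04524 − 0.02721 = 0.01804
NNT = 1 / ARR = 1 / 0.01804 = 55.441 → round up → 56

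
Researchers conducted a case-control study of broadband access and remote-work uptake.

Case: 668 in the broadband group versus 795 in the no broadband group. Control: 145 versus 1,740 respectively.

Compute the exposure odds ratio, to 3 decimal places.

10.083

From the description: a = 668, b = 145, c = 795, d = 1740.
OR = (a·d)/(b·c) = (668 × 1740) / (145 × 795) = 1162320 / 115275 = 10.08302
The odds of remote-work uptake are about 10.08 times as high in the broadband group.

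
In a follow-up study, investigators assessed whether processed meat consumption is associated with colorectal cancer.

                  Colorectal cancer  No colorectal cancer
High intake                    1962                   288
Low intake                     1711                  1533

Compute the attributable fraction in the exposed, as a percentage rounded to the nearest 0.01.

Cells: a = 1962, b = 288, c = 1711, d = 1533.
Risk in exposed = 1962/2250 = 0.87200; risk in unexposed = 1711/3244 = 0.52744.
RR = 0.87200/0.52744 = 1.65328
AR% = (RR − 1)/RR × 100 = (1.65328 − 1)/1.65328 × 100 = 39.5143%

39.51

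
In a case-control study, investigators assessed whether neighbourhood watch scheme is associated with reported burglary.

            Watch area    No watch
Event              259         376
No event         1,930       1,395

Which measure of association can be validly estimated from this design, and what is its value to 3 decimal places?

0.498

Reading the table with exposure as columns: a = 259 (Watch area, case), b = 1930 (Watch area, non-case), c = 376 (No watch, case), d = 1395.
This is a case-control study: participants were sampled on outcome status, so risks in the source population cannot be estimated directly — relative risk is not valid here. The odds ratio is the appropriate measure.
OR = (a·d)/(b·c) = (259 × 1395) / (1930 × 376) = 361305 / 725680 = 0.49788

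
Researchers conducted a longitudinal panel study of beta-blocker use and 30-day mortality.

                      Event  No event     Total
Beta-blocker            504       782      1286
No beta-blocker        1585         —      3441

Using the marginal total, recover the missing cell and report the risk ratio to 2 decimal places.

The missing cell is in the unexposed row: 3441 − 1585 = 1856.
So a = 504, b = 782, c = 1585, d = 1856.
RR = [a/(a+b)] / [c/(c+d)] = (504/1286) / (1585/3441) = 0.39191/0.46062 = 0.85083

0.85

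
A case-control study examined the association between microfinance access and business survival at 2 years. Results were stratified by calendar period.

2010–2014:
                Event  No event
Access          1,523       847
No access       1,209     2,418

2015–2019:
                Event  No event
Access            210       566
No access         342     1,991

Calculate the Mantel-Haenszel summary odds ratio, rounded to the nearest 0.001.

OR_MH = Σ(aᵢdᵢ/nᵢ) / Σ(bᵢcᵢ/nᵢ), where nᵢ is the stratum total.
Stratum 1 (2010–2014): n = 5997; a·d/n = 1523·2418/5997 = 614.0760; b·c/n = 847·1209/5997 = 170.7559
Stratum 2 (2015–2019): n = 3109; a·d/n = 210·1991/3109 = 134.4838; b·c/n = 566·342/3109 = 62.2618
OR_MH = (614.0760 + 134.4838) / (170.7559 + 62.2618) = 748.5598 / 233.0177 = 3.21246

3.212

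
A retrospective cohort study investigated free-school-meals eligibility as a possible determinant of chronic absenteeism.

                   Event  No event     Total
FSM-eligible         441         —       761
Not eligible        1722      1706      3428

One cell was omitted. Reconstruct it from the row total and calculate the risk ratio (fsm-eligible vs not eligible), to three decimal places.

The missing cell is in the exposed row: 761 − 441 = 320.
So a = 441, b = 320, c = 1722, d = 1706.
RR = [a/(a+b)] / [c/(c+d)] = (441/761) / (1722/3428) = 0.57950/0.50233 = 1.15362

1.154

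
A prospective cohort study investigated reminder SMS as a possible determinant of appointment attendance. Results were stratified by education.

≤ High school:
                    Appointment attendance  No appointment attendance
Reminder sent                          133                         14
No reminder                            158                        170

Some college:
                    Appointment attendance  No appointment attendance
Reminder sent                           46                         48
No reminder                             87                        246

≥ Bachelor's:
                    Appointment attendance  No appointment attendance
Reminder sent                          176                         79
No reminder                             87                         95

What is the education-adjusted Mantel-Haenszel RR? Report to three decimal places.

1.692

RR_MH = Σ(aᵢ·n₀ᵢ/nᵢ) / Σ(cᵢ·n₁ᵢ/nᵢ), with n₁ᵢ = aᵢ+bᵢ (exposed), n₀ᵢ = cᵢ+dᵢ (unexposed), nᵢ = n₁ᵢ+n₀ᵢ.
Stratum 1 (≤ High school): n₁ = 147, n₀ = 328, n = 475; a·n₀/n = 133·328/475 = 91.8400; c·n₁/n = 158·147/475 = 48.8968
Stratum 2 (Some college): n₁ = 94, n₀ = 333, n = 427; a·n₀/n = 46·333/427 = 35.8735; c·n₁/n = 87·94/427 = 19.1522
Stratum 3 (≥ Bachelor's): n₁ = 255, n₀ = 182, n = 437; a·n₀/n = 176·182/437 = 73.2998; c·n₁/n = 87·255/437 = 50.7666
RR_MH = (91.8400 + 35.8735 + 73.2998) / (48.8968 + 19.1522 + 50.7666) = 201.0133 / 118.8157 = 1.69181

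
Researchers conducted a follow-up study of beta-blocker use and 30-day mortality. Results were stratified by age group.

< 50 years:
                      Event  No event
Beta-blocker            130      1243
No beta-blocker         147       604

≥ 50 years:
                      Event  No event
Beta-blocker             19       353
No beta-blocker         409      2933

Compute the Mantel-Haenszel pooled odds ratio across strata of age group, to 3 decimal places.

OR_MH = Σ(aᵢdᵢ/nᵢ) / Σ(bᵢcᵢ/nᵢ), where nᵢ is the stratum total.
Stratum 1 (< 50 years): n = 2124; a·d/n = 130·604/2124 = 36.9680; b·c/n = 1243·147/2124 = 86.0268
Stratum 2 (≥ 50 years): n = 3714; a·d/n = 19·2933/3714 = 15.0046; b·c/n = 353·409/3714 = 38.8737
OR_MH = (36.9680 + 15.0046) / (86.0268 + 38.8737) = 51.9726 / 124.9006 = 0.41611

0.416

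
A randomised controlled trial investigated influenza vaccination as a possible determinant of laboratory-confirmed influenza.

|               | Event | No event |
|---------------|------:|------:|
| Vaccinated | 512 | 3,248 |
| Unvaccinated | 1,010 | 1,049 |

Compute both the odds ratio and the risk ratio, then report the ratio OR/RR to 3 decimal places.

Cells: a = 512, b = 3248, c = 1010, d = 1049.
OR = (512·1049)/(3248·1010) = 537088/3280480 = 0.16372
Risk in exposed = 512/3760 = 0.13617; risk in unexposed = 1010/2059 = 0.49053; RR = 0.27760
OR/RR = 0.16372 / 0.27760 = 0.58978
The outcome is not rare, so the OR lies further from 1 than the RR.

0.590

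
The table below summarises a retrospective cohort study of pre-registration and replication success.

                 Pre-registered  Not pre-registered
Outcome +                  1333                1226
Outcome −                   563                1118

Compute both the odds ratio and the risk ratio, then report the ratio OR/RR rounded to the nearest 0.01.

1.61

Reading the table with exposure as columns: a = 1333 (Pre-registered, case), b = 563 (Pre-registered, non-case), c = 1226 (Not pre-registered, case), d = 1118.
OR = (1333·1118)/(563·1226) = 1490294/690238 = 2.15910
Risk in exposed = 1333/1896 = 0.70306; risk in unexposed = 1226/2344 = 0.52304; RR = 1.34418
OR/RR = 2.15910 / 1.34418 = 1.60625
The outcome is not rare, so the OR lies further from 1 than the RR.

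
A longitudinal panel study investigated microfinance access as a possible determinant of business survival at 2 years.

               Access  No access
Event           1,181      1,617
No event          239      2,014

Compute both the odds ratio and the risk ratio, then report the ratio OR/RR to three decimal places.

Reading the table with exposure as columns: a = 1181 (Access, case), b = 239 (Access, non-case), c = 1617 (No access, case), d = 2014.
OR = (1181·2014)/(239·1617) = 2378534/386463 = 6.15462
Risk in exposed = 1181/1420 = 0.83169; risk in unexposed = 1617/3631 = 0.44533; RR = 1.86757
OR/RR = 6.15462 / 1.86757 = 3.29552
The outcome is not rare, so the OR lies further from 1 than the RR.

3.296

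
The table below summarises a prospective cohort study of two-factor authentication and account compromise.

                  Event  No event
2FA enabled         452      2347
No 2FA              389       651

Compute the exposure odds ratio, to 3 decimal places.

Cells: a = 452, b = 2347, c = 389, d = 651.
OR = (a·d)/(b·c) = (452 × 651) / (2347 × 389) = 294252 / 912983 = 0.32230
Exposure is associated with lower odds of account compromise (OR = 0.32 < 1).

0.322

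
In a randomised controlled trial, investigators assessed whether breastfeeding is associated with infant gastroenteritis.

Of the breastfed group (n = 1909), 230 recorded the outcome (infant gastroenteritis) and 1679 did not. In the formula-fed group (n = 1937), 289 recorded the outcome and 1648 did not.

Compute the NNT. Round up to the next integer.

35

Risk in treated group = 230/1909 = 0.12048; risk in control = 289/1937 = 0.14920.
Absolute risk reduction = 0.14920 − 0.12048 = 0.02872
NNT = 1 / ARR = 1 / 0.02872 = 34.822 → round up → 35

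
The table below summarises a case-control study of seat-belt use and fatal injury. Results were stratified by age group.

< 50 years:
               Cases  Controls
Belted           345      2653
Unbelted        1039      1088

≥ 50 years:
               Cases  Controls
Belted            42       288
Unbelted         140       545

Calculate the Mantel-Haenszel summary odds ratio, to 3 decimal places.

OR_MH = Σ(aᵢdᵢ/nᵢ) / Σ(bᵢcᵢ/nᵢ), where nᵢ is the stratum total.
Stratum 1 (< 50 years): n = 5125; a·d/n = 345·1088/5125 = 73.2410; b·c/n = 2653·1039/5125 = 537.8472
Stratum 2 (≥ 50 years): n = 1015; a·d/n = 42·545/1015 = 22.5517; b·c/n = 288·140/1015 = 39.7241
OR_MH = (73.2410 + 22.5517) / (537.8472 + 39.7241) = 95.7927 / 577.5714 = 0.16585

0.166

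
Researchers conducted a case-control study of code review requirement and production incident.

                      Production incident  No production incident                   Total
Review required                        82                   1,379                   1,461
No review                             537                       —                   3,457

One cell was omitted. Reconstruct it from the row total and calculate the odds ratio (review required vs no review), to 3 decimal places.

The missing cell is in the unexposed row: 3457 − 537 = 2920.
So a = 82, b = 1379, c = 537, d = 2920.
OR = (a·d)/(b·c) = (82 × 2920) / (1379 × 537) = 239440 / 740523 = 0.32334

0.323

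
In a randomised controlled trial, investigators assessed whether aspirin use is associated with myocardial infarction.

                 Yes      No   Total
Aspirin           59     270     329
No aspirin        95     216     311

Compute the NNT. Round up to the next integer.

Risk in treated group = 59/329 = 0.17933; risk in control = 95/311 = 0.30547.
Absolute risk reduction = 0.30547 − 0.17933 = 0.12613
NNT = 1 / ARR = 1 / 0.12613 = 7.928 → round up → 8

8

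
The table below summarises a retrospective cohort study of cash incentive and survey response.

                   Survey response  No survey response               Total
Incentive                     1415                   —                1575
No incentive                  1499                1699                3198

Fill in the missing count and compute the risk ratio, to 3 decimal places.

1.917

The missing cell is in the exposed row: 1575 − 1415 = 160.
So a = 1415, b = 160, c = 1499, d = 1699.
RR = [a/(a+b)] / [c/(c+d)] = (1415/1575) / (1499/3198) = 0.89841/0.46873 = 1.91669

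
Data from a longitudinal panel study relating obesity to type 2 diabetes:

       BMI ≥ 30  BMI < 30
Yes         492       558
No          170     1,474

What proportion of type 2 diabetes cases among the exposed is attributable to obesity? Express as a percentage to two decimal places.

Reading the table with exposure as columns: a = 492 (BMI ≥ 30, case), b = 170 (BMI ≥ 30, non-case), c = 558 (BMI < 30, case), d = 1474.
Risk in exposed = 492/662 = 0.74320; risk in unexposed = 558/2032 = 0.27461.
RR = 0.74320/0.27461 = 2.70643
AR% = (RR − 1)/RR × 100 = (2.70643 − 1)/2.70643 × 100 = 63.0509%

63.05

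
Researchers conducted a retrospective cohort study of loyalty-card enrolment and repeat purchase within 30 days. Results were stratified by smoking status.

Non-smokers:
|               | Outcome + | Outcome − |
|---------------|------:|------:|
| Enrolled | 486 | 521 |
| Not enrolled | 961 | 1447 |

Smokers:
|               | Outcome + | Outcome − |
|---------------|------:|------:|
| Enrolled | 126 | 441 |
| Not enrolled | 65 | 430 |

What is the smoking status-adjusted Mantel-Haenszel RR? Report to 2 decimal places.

RR_MH = Σ(aᵢ·n₀ᵢ/nᵢ) / Σ(cᵢ·n₁ᵢ/nᵢ), with n₁ᵢ = aᵢ+bᵢ (exposed), n₀ᵢ = cᵢ+dᵢ (unexposed), nᵢ = n₁ᵢ+n₀ᵢ.
Stratum 1 (Non-smokers): n₁ = 1007, n₀ = 2408, n = 3415; a·n₀/n = 486·2408/3415 = 342.6905; c·n₁/n = 961·1007/3415 = 283.3754
Stratum 2 (Smokers): n₁ = 567, n₀ = 495, n = 1062; a·n₀/n = 126·495/1062 = 58.7288; c·n₁/n = 65·567/1062 = 34.7034
RR_MH = (342.6905 + 58.7288) / (283.3754 + 34.7034) = 401.4193 / 318.0788 = 1.26201

1.26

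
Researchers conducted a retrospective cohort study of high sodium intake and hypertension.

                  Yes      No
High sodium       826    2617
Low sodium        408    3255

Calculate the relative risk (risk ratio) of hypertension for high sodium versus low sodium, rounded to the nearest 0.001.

2.154

Cells: a = 826, b = 2617, c = 408, d = 3255.
Risk in exposed = 826/3443 = 0.23991; risk in unexposed = 408/3663 = 0.11138.
RR = 0.23991 / 0.11138 = 2.15387
The risk among the exposed is 2.15 times that among the unexposed.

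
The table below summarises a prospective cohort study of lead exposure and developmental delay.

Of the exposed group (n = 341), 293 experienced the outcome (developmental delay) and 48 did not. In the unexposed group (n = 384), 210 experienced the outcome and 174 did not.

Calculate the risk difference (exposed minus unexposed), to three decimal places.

0.312

From the description: a = 293, b = 48, c = 210, d = 174.
Risk in exposed = 293/341 = 0.859238; risk in unexposed = 210/384 = 0.546875.
Risk difference = 0.859238 − 0.546875 = 0.312363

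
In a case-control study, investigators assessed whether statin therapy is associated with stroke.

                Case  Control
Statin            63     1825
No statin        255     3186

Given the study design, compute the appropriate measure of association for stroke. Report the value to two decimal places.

Cells: a = 63, b = 1825, c = 255, d = 3186.
This is a case-control study: participants were sampled on outcome status, so risks in the source population cannot be estimated directly — relative risk is not valid here. The odds ratio is the appropriate measure.
OR = (a·d)/(b·c) = (63 × 3186) / (1825 × 255) = 200718 / 465375 = 0.43130

0.43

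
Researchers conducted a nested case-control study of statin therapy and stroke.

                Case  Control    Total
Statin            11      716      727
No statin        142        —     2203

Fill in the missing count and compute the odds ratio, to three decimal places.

The missing cell is in the unexposed row: 2203 − 142 = 2061.
So a = 11, b = 716, c = 142, d = 2061.
OR = (a·d)/(b·c) = (11 × 2061) / (716 × 142) = 22671 / 101672 = 0.22298

0.223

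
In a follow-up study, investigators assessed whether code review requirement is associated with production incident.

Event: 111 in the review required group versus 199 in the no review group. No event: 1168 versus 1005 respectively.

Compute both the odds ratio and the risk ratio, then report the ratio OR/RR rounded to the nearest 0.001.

0.914

From the description: a = 111, b = 1168, c = 199, d = 1005.
OR = (111·1005)/(1168·199) = 111555/232432 = 0.47995
Risk in exposed = 111/1279 = 0.08679; risk in unexposed = 199/1204 = 0.16528; RR = 0.52508
OR/RR = 0.47995 / 0.52508 = 0.91404
The outcome is not rare, so the OR lies further from 1 than the RR.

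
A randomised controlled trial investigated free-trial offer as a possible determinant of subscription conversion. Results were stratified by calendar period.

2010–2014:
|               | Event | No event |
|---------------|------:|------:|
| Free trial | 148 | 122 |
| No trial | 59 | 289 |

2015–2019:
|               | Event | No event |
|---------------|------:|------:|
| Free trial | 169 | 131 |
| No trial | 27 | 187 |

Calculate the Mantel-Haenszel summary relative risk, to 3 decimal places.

3.700

RR_MH = Σ(aᵢ·n₀ᵢ/nᵢ) / Σ(cᵢ·n₁ᵢ/nᵢ), with n₁ᵢ = aᵢ+bᵢ (exposed), n₀ᵢ = cᵢ+dᵢ (unexposed), nᵢ = n₁ᵢ+n₀ᵢ.
Stratum 1 (2010–2014): n₁ = 270, n₀ = 348, n = 618; a·n₀/n = 148·348/618 = 83.3398; c·n₁/n = 59·270/618 = 25.7767
Stratum 2 (2015–2019): n₁ = 300, n₀ = 214, n = 514; a·n₀/n = 169·214/514 = 70.3619; c·n₁/n = 27·300/514 = 15.7588
RR_MH = (83.3398 + 70.3619) / (25.7767 + 15.7588) = 153.7017 / 41.5355 = 3.70049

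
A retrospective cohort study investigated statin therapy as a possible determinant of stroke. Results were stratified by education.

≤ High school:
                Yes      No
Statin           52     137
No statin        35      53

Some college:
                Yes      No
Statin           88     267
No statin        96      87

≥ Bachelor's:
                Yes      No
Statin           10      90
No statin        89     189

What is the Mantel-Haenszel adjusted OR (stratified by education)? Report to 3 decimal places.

0.339

OR_MH = Σ(aᵢdᵢ/nᵢ) / Σ(bᵢcᵢ/nᵢ), where nᵢ is the stratum total.
Stratum 1 (≤ High school): n = 277; a·d/n = 52·53/277 = 9.9495; b·c/n = 137·35/277 = 17.3105
Stratum 2 (Some college): n = 538; a·d/n = 88·87/538 = 14.2305; b·c/n = 267·96/538 = 47.6431
Stratum 3 (≥ Bachelor's): n = 378; a·d/n = 10·189/378 = 5.0000; b·c/n = 90·89/378 = 21.1905
OR_MH = (9.9495 + 14.2305 + 5.0000) / (17.3105 + 47.6431 + 21.1905) = 29.1799 / 86.1441 = 0.33873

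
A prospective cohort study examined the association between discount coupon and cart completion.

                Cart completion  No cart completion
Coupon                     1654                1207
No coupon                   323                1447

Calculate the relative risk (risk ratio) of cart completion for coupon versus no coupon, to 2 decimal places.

Cells: a = 1654, b = 1207, c = 323, d = 1447.
Risk in exposed = 1654/2861 = 0.57812; risk in unexposed = 323/1770 = 0.18249.
RR = 0.57812 / 0.18249 = 3.16802
The risk among the exposed is 3.17 times that among the unexposed.

3.17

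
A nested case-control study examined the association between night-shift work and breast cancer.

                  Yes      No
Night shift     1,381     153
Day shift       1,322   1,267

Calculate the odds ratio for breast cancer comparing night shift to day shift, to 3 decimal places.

Cells: a = 1381, b = 153, c = 1322, d = 1267.
OR = (a·d)/(b·c) = (1381 × 1267) / (153 × 1322) = 1749727 / 202266 = 8.65062
The odds of breast cancer are about 8.65 times as high in the night shift group.

8.651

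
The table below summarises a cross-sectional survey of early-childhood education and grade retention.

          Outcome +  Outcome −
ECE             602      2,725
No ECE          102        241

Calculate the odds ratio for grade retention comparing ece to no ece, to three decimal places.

Cells: a = 602, b = 2725, c = 102, d = 241.
OR = (a·d)/(b·c) = (602 × 241) / (2725 × 102) = 145082 / 277950 = 0.52197
Exposure is associated with lower odds of grade retention (OR = 0.52 < 1).

0.522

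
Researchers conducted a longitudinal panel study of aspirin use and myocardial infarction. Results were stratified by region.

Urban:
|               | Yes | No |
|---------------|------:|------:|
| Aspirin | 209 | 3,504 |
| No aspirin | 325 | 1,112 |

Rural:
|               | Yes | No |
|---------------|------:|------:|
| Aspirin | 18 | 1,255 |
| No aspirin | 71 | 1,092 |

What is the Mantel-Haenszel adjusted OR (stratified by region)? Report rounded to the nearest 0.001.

OR_MH = Σ(aᵢdᵢ/nᵢ) / Σ(bᵢcᵢ/nᵢ), where nᵢ is the stratum total.
Stratum 1 (Urban): n = 5150; a·d/n = 209·1112/5150 = 45.1278; b·c/n = 3504·325/5150 = 221.1262
Stratum 2 (Rural): n = 2436; a·d/n = 18·1092/2436 = 8.0690; b·c/n = 1255·71/2436 = 36.5784
OR_MH = (45.1278 + 8.0690) / (221.1262 + 36.5784) = 53.1967 / 257.7046 = 0.20643

0.206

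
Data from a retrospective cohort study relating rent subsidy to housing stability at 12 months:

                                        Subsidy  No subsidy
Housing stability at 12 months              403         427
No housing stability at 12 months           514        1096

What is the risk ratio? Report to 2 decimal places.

Reading the table with exposure as columns: a = 403 (Subsidy, case), b = 514 (Subsidy, non-case), c = 427 (No subsidy, case), d = 1096.
Risk in exposed = 403/917 = 0.43948; risk in unexposed = 427/1523 = 0.28037.
RR = 0.43948 / 0.28037 = 1.56750
The risk among the exposed is 1.57 times that among the unexposed.

1.57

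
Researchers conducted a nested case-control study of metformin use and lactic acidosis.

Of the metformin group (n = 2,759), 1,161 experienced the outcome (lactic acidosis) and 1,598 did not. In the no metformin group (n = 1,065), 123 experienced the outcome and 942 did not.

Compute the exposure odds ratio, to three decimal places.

From the description: a = 1161, b = 1598, c = 123, d = 942.
OR = (a·d)/(b·c) = (1161 × 942) / (1598 × 123) = 1093662 / 196554 = 5.56418
The odds of lactic acidosis are about 5.56 times as high in the metformin group.

5.564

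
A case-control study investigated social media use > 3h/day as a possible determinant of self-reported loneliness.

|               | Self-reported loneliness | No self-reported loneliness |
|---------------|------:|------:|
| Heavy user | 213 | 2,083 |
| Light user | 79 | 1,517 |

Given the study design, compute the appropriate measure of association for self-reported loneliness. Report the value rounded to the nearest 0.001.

Cells: a = 213, b = 2083, c = 79, d = 1517.
This is a case-control study: participants were sampled on outcome status, so risks in the source population cannot be estimated directly — relative risk is not valid here. The odds ratio is the appropriate measure.
OR = (a·d)/(b·c) = (213 × 1517) / (2083 × 79) = 323121 / 164557 = 1.96358

1.964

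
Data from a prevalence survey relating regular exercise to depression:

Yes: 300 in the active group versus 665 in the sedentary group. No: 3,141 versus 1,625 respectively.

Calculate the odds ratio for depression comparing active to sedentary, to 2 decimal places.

0.23

From the description: a = 300, b = 3141, c = 665, d = 1625.
OR = (a·d)/(b·c) = (300 × 1625) / (3141 × 665) = 487500 / 2088765 = 0.23339
Exposure is associated with lower odds of depression (OR = 0.23 < 1).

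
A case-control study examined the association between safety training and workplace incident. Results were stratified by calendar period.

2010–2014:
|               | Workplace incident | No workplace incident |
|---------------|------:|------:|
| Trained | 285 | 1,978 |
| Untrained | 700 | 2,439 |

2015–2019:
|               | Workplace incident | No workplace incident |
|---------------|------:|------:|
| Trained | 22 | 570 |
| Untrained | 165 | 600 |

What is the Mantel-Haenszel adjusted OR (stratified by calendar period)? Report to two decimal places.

OR_MH = Σ(aᵢdᵢ/nᵢ) / Σ(bᵢcᵢ/nᵢ), where nᵢ is the stratum total.
Stratum 1 (2010–2014): n = 5402; a·d/n = 285·2439/5402 = 128.6773; b·c/n = 1978·700/5402 = 256.3125
Stratum 2 (2015–2019): n = 1357; a·d/n = 22·600/1357 = 9.7273; b·c/n = 570·165/1357 = 69.3073
OR_MH = (128.6773 + 9.7273) / (256.3125 + 69.3073) = 138.4047 / 325.6198 = 0.42505

0.43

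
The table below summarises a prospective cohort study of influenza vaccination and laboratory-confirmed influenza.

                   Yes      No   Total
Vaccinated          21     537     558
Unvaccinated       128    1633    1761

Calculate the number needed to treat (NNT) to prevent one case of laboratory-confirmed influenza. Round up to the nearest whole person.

29

Risk in treated group = 21/558 = 0.03763; risk in control = 128/1761 = 0.07269.
Absolute risk reduction = 0.07269 − 0.03763 = 0.03505
NNT = 1 / ARR = 1 / 0.03505 = 28.529 → round up → 29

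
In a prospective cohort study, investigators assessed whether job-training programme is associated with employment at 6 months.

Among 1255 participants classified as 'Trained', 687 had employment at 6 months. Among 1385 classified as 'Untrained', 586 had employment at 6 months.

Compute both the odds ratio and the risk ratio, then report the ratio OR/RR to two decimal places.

1.27

From the description: a = 687, b = 568, c = 586, d = 799.
OR = (687·799)/(568·586) = 548913/332848 = 1.64914
Risk in exposed = 687/1255 = 0.54741; risk in unexposed = 586/1385 = 0.42310; RR = 1.29379
OR/RR = 1.64914 / 1.29379 = 1.27465
The outcome is not rare, so the OR lies further from 1 than the RR.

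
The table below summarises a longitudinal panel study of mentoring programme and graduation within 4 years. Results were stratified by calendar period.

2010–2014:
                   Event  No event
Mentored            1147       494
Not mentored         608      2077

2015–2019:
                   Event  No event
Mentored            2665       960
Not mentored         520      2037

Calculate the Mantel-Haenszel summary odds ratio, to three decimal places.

9.514

OR_MH = Σ(aᵢdᵢ/nᵢ) / Σ(bᵢcᵢ/nᵢ), where nᵢ is the stratum total.
Stratum 1 (2010–2014): n = 4326; a·d/n = 1147·2077/4326 = 550.6979; b·c/n = 494·608/4326 = 69.4295
Stratum 2 (2015–2019): n = 6182; a·d/n = 2665·2037/6182 = 878.1309; b·c/n = 960·520/6182 = 80.7506
OR_MH = (550.6979 + 878.1309) / (69.4295 + 80.7506) = 1428.8287 / 150.1801 = 9.51410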